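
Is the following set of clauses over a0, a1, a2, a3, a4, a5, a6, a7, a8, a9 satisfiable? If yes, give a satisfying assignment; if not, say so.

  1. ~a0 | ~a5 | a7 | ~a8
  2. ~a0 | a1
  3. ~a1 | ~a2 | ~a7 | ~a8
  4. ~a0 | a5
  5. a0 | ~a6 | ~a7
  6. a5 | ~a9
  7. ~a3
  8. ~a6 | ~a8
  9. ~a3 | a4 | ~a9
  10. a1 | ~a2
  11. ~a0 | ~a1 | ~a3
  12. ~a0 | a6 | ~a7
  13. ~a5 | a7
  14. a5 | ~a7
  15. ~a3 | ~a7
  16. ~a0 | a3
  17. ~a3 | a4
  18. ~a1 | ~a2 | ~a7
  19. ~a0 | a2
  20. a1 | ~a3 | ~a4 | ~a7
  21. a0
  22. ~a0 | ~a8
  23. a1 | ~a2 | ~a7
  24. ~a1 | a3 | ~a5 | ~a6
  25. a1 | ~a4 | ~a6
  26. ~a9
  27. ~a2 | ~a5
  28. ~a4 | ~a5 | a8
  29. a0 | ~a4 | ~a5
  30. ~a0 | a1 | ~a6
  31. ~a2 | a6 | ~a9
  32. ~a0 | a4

Case a3 = True:
  Clause (~a3) is falsified — contradiction.
Case a3 = False:
  (~a0 | a3) forces a0 = False.
  Clause (a0) is falsified — contradiction.
Both cases fail, so the formula is unsatisfiable.

Unsatisfiable — no assignment works.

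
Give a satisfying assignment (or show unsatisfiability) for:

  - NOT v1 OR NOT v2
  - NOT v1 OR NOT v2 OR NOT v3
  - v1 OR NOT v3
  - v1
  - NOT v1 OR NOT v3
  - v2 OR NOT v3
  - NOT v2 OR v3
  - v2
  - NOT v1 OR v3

Case v1 = True:
  (NOT v1 OR NOT v2) forces v2 = False.
  Clause (v2) is falsified — contradiction.
Case v1 = False:
  Clause (v1) is falsified — contradiction.
Both cases fail, so the formula is unsatisfiable.

The formula is unsatisfiable.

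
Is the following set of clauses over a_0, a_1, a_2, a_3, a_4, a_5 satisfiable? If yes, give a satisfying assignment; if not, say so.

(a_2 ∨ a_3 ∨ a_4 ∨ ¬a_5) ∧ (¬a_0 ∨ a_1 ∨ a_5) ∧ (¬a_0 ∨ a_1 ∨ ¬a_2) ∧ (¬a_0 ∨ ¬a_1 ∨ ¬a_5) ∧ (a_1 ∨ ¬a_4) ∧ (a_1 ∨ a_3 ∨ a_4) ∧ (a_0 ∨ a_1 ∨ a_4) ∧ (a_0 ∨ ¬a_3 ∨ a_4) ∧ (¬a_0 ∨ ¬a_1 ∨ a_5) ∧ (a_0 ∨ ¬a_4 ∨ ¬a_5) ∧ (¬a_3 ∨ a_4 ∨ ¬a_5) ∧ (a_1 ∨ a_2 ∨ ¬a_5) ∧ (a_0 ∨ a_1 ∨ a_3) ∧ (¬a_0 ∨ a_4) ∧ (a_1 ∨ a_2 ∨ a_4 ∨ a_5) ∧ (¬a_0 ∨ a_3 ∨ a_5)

Try a_0 = True:
  (¬a_0 ∨ a_4) forces a_4 = True.
  (a_1 ∨ ¬a_4) forces a_1 = True.
  (¬a_0 ∨ ¬a_1 ∨ ¬a_5) forces a_5 = False.
  clause (¬a_0 ∨ ¬a_1 ∨ a_5) is falsified — backtrack.
So a_0 = False.
Set a_1 = True.
Set a_2 = True.
Set a_3 = False.
Set a_4 = True.
  then (a_0 ∨ ¬a_4 ∨ ¬a_5) forces a_5 = False.
All clauses satisfied.

a_0 = False, a_1 = True, a_2 = True, a_3 = False, a_4 = True, a_5 = False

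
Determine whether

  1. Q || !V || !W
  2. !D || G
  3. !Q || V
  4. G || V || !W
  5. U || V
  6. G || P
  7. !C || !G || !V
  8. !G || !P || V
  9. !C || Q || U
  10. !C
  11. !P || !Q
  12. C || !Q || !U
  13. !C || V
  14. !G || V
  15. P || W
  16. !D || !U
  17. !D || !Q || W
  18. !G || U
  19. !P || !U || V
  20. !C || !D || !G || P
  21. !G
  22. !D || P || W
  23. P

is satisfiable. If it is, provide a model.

Unit clause (!C) forces C = False.
Unit clause (!G) forces G = False.
Unit clause (P) forces P = True.
In (!D || G) only !D is left, so D = False.
In (!P || !Q) only !Q is left, so Q = False.
Set U = True.
  then (!P || !U || V) forces V = True.
  then (Q || !V || !W) forces W = False.
All clauses satisfied.

D = False; Q = False; U = True; P = True; W = False; G = False; V = True; C = False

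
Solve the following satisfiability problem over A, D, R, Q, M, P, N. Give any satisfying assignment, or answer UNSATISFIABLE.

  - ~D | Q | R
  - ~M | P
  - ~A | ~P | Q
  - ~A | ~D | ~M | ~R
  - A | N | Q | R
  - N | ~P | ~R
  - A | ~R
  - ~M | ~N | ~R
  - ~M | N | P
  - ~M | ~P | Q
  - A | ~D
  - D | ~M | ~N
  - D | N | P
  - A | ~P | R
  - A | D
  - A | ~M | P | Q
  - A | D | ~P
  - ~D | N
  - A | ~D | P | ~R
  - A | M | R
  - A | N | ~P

A=T; D=F; R=F; Q=T; M=F; P=T; N=F

Try A = False:
  (A | ~R) forces R = False.
  (A | ~D) forces D = False.
  clause (A | D) is falsified — backtrack.
So A = True.
Set D = False.
Set R = False.
Set Q = True.
Set M = False.
Set P = True.
Set N = False.
All clauses satisfied.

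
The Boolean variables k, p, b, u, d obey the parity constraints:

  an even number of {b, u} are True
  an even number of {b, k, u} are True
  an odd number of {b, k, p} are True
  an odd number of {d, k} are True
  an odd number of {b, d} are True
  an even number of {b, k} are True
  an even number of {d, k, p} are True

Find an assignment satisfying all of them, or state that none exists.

k = False, p = True, b = False, u = False, d = True

{b, u}: 0 true → even ✓
{b, k, u}: 0 true → even ✓
{b, k, p}: 1 true → odd ✓
{d, k}: 1 true → odd ✓
{b, d}: 1 true → odd ✓
{b, k}: 0 true → even ✓
{d, k, p}: 2 true → even ✓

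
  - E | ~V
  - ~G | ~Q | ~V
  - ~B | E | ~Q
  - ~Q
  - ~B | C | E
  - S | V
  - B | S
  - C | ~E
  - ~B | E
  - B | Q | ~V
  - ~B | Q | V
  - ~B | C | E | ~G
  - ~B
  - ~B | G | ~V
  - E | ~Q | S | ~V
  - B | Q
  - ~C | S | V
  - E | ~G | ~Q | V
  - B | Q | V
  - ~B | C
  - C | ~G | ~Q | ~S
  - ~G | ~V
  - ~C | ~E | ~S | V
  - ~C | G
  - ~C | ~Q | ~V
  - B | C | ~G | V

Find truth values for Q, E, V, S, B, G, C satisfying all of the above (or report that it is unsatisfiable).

No satisfying assignment exists.

Case Q = True:
  Clause (~Q) is falsified — contradiction.
Case Q = False:
  (~B) forces B = False.
  Clause (B | Q) is falsified — contradiction.
Both cases fail, so the formula is unsatisfiable.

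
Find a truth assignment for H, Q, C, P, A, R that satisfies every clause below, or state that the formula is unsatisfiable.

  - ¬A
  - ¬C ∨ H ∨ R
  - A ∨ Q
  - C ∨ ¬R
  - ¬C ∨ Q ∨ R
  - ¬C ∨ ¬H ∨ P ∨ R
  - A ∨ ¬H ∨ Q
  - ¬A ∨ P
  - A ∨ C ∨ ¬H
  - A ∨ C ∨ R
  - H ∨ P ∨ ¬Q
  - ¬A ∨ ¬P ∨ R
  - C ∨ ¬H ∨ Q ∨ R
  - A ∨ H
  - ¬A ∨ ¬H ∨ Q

Unit clause (¬A) forces A = False.
In (A ∨ Q) only Q is left, so Q = True.
In (A ∨ H) only H is left, so H = True.
In (A ∨ C ∨ ¬H) only C is left, so C = True.
Set P = True.
Set R = True.
All clauses satisfied.

H = True; Q = True; C = True; P = True; A = False; R = True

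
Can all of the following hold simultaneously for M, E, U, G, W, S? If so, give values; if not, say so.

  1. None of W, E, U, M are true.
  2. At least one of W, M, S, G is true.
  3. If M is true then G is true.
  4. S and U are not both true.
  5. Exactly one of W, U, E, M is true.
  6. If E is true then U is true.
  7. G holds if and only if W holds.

No satisfying assignment exists.

Case M = True:
  Constraint (1) is violated (M=T) — contradiction.
Case M = False:
  (1) forces W = False.
  (1) forces E = False.
  (1) forces U = False.
  Constraint (5) is violated (W=F, U=F, E=F, M=F) — contradiction.
Both cases fail — unsatisfiable.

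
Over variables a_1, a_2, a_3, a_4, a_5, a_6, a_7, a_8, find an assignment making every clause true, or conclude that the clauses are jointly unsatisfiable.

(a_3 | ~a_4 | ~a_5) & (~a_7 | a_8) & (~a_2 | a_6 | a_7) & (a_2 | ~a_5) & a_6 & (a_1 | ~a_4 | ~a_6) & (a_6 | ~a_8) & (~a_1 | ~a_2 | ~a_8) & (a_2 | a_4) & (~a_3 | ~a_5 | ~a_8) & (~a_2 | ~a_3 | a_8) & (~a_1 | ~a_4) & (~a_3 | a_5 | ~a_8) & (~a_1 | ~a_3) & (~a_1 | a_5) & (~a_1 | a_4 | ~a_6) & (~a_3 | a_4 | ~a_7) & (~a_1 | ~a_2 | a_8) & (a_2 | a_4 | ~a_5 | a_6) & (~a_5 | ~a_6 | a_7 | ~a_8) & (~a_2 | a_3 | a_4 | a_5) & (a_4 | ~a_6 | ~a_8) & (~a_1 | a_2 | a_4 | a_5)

a_1 = False, a_2 = True, a_3 = False, a_4 = False, a_5 = True, a_6 = True, a_7 = False, a_8 = False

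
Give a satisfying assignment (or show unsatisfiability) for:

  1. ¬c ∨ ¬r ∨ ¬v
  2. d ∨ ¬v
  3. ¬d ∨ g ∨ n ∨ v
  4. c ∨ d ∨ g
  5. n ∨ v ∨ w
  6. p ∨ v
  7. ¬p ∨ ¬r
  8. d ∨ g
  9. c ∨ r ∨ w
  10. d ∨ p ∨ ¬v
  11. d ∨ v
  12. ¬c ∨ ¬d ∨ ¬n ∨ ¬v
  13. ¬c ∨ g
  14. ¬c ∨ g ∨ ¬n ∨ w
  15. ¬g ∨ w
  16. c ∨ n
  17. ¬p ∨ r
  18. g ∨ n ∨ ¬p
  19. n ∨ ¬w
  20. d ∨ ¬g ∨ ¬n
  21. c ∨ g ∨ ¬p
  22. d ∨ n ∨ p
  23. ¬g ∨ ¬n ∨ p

Try p = True:
  (¬p ∨ ¬r) forces r = False.
  clause (¬p ∨ r) is falsified — backtrack.
So p = False.
  then (p ∨ v) forces v = True.
  then (d ∨ p ∨ ¬v) forces d = True.
Set g = False.
  then (¬c ∨ g) forces c = False.
  then (c ∨ n) forces n = True.
Set w = False.
  then (c ∨ r ∨ w) forces r = True.
All clauses satisfied.

p = False; v = True; g = False; d = True; n = True; c = False; w = False; r = True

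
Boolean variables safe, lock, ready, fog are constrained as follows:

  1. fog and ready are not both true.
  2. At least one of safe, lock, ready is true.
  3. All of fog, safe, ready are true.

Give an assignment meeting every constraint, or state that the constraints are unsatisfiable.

Case ready = True:
  (1) with ready=T forces fog = False.
  Constraint (3) is violated (fog=F) — contradiction.
Case ready = False:
  Constraint (3) is violated (ready=F) — contradiction.
Both cases fail — unsatisfiable.

The formula is unsatisfiable.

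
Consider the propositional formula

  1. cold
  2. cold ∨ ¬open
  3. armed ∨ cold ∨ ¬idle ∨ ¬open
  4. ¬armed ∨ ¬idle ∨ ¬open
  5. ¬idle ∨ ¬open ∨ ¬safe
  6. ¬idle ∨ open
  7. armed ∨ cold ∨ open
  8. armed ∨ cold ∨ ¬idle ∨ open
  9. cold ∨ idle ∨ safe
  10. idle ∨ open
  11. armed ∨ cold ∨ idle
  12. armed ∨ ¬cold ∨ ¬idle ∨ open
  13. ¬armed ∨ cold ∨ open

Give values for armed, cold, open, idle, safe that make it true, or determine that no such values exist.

Unit clause (cold) forces cold = True.
Set armed = False.
Set open = True.
Set idle = False.
Set safe = True.
All clauses satisfied.

armed = False, cold = True, open = True, idle = False, safe = True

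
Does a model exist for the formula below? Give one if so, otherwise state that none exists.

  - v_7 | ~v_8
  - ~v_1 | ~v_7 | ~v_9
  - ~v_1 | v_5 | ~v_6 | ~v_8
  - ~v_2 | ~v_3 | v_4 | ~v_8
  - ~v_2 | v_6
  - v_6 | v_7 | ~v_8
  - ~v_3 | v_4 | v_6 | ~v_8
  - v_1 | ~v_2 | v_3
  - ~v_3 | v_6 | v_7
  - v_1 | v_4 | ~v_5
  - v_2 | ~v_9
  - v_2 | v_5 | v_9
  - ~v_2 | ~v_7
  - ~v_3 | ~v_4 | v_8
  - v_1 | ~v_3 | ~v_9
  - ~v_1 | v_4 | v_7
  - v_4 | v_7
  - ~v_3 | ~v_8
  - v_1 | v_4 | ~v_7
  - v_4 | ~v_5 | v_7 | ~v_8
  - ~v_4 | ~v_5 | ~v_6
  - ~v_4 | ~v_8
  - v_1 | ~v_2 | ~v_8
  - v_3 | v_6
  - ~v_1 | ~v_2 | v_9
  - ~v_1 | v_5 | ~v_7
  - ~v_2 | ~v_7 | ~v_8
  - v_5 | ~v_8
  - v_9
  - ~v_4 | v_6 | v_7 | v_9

v_1: True, v_2: True, v_3: False, v_4: True, v_5: False, v_6: True, v_7: False, v_8: False, v_9: True

Unit clause (v_9) forces v_9 = True.
In (v_2 | ~v_9) only v_2 is left, so v_2 = True.
In (~v_2 | ~v_7) only ~v_7 is left, so v_7 = False.
In (v_4 | v_7) only v_4 is left, so v_4 = True.
In (~v_4 | ~v_8) only ~v_8 is left, so v_8 = False.
In (~v_2 | v_6) only v_6 is left, so v_6 = True.
In (~v_3 | ~v_4 | v_8) only ~v_3 is left, so v_3 = False.
In (~v_4 | ~v_5 | ~v_6) only ~v_5 is left, so v_5 = False.
In (v_1 | ~v_2 | v_3) only v_1 is left, so v_1 = True.
All clauses satisfied.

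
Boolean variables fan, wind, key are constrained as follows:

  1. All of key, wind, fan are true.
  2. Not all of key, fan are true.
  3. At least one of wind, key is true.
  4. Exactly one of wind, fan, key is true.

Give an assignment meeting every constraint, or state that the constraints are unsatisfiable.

Unsatisfiable

Case fan = True:
  (1) forces key = True.
  Constraint (2) is violated (key=T, fan=T) — contradiction.
Case fan = False:
  Constraint (1) is violated (fan=F) — contradiction.
Both cases fail — unsatisfiable.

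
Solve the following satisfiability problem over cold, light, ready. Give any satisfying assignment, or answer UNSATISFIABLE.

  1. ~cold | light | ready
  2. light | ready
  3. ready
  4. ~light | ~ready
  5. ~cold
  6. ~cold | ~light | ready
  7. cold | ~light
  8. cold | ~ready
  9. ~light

Case cold = True:
  Clause (~cold) is falsified — contradiction.
Case cold = False:
  (ready) forces ready = True.
  Clause (cold | ~ready) is falsified — contradiction.
Both cases fail, so the formula is unsatisfiable.

Unsatisfiable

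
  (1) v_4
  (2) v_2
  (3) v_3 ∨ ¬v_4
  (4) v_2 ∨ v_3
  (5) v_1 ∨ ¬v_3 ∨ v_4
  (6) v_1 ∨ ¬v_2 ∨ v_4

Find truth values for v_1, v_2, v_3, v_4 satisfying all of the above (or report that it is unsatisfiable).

v_1: True; v_2: True; v_3: True; v_4: True

Unit clause (v_4) forces v_4 = True.
Unit clause (v_2) forces v_2 = True.
In (v_3 ∨ ¬v_4) only v_3 is left, so v_3 = True.
Set v_1 = True.
All clauses satisfied.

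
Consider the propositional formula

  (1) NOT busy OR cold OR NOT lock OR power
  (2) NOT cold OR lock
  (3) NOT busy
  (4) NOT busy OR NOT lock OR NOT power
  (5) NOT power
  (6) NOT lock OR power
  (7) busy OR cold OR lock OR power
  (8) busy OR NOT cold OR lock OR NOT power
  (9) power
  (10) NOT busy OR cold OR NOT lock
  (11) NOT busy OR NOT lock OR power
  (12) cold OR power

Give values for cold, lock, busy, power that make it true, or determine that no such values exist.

Case power = True:
  Clause (NOT power) is falsified — contradiction.
Case power = False:
  Clause (power) is falsified — contradiction.
Both cases fail, so the formula is unsatisfiable.

Unsatisfiable — no assignment works.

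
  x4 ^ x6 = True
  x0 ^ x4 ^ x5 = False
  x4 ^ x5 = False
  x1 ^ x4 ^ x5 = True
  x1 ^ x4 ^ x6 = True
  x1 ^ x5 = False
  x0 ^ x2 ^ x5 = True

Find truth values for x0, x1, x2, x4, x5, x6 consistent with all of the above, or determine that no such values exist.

No satisfying assignment exists.

Adding constraints 1, 3, 4, 5 mod 2: every variable appears an even number of times on the left, so the left side is 0.
But the right sides sum to 1 (mod 2). 0 ≠ 1 — the system is inconsistent.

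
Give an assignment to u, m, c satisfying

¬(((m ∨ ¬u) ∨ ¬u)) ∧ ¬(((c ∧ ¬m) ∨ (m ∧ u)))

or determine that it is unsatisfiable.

u = True, m = False, c = False

  ¬(((m ∨ ¬u) ∨ ¬u)) = True
    (m ∨ ¬u) ∨ ¬u = False
      m ∨ ¬u = False
        ¬u = False
      ¬u = False
  ¬(((c ∧ ¬m) ∨ (m ∧ u))) = True
    (c ∧ ¬m) ∨ (m ∧ u) = False
      c ∧ ¬m = False
        ¬m = True
      m ∧ u = False
Both conjuncts True, so the formula holds.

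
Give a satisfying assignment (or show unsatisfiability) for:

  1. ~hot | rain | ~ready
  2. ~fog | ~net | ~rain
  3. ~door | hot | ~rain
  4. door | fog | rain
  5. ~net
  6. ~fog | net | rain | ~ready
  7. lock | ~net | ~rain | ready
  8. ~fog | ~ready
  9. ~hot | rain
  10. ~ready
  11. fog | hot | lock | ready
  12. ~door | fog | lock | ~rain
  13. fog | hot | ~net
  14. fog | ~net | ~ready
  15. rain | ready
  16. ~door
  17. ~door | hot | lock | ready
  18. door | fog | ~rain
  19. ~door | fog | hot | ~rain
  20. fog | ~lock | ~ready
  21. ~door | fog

ready = False, lock = False, fog = True, hot = False, net = False, door = False, rain = True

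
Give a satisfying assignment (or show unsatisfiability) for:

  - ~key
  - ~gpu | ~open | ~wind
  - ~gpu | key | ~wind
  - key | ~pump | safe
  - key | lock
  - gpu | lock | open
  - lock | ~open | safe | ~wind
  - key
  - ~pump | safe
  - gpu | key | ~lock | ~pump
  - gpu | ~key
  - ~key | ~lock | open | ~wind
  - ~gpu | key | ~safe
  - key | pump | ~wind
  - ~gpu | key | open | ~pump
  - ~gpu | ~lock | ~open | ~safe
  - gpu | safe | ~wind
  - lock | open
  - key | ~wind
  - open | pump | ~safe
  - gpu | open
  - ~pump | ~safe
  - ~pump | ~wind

No satisfying assignment exists.

Case key = True:
  Clause (~key) is falsified — contradiction.
Case key = False:
  Clause (key) is falsified — contradiction.
Both cases fail, so the formula is unsatisfiable.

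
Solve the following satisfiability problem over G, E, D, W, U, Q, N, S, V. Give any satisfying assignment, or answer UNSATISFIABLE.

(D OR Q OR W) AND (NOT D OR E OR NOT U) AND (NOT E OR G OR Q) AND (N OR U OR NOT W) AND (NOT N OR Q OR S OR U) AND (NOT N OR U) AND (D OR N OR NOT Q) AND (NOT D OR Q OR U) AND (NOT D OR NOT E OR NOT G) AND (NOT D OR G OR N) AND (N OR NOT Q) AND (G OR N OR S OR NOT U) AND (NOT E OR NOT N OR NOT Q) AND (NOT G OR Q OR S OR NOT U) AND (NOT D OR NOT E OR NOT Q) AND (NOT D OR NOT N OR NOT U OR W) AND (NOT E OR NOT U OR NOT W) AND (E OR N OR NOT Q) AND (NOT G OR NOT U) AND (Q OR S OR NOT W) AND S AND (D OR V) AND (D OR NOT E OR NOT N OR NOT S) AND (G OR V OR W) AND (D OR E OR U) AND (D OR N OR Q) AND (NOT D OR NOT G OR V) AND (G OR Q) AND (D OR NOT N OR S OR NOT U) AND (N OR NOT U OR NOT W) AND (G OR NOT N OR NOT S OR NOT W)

Unit clause (S) forces S = True.
Set G = False.
  then (G OR Q) forces Q = True.
  then (N OR NOT Q) forces N = True.
  then (NOT E OR NOT N OR NOT Q) forces E = False.
  then (G OR NOT N OR NOT S OR NOT W) forces W = False.
  then (NOT N OR U) forces U = True.
  then (NOT D OR NOT N OR NOT U OR W) forces D = False.
  then (D OR V) forces V = True.
All clauses satisfied.

G=F, E=F, D=F, W=F, U=T, Q=T, N=T, S=T, V=T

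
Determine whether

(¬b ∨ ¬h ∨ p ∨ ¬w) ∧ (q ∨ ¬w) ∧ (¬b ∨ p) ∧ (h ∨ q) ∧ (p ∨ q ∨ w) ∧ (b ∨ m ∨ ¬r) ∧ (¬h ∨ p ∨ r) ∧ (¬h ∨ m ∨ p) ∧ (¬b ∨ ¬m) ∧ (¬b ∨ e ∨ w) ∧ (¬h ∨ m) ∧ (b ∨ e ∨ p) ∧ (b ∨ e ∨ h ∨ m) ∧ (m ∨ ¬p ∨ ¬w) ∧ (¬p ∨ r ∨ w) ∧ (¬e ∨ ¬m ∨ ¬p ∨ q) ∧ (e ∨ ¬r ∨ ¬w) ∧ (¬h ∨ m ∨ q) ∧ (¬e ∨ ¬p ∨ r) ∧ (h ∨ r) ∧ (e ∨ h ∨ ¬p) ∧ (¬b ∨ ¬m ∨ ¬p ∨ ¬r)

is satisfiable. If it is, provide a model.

Set e = True.
Set w = False.
Set h = False.
  then (h ∨ q) forces q = True.
  then (h ∨ r) forces r = True.
Set p = True.
Set m = True.
  then (¬b ∨ ¬m) forces b = False.
All clauses satisfied.

e = True, w = False, h = False, p = True, m = True, q = True, b = False, r = True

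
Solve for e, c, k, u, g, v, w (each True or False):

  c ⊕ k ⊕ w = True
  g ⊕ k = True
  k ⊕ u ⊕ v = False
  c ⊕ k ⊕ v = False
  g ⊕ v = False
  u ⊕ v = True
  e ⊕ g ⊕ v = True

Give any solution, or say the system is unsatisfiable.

e: True; c: True; k: True; u: True; g: False; v: False; w: True

c ⊕ k ⊕ w = T ⊕ T ⊕ T = True ✓
g ⊕ k = F ⊕ T = True ✓
k ⊕ u ⊕ v = T ⊕ T ⊕ F = False ✓
c ⊕ k ⊕ v = T ⊕ T ⊕ F = False ✓
g ⊕ v = F ⊕ F = False ✓
u ⊕ v = T ⊕ F = True ✓
e ⊕ g ⊕ v = T ⊕ F ⊕ F = True ✓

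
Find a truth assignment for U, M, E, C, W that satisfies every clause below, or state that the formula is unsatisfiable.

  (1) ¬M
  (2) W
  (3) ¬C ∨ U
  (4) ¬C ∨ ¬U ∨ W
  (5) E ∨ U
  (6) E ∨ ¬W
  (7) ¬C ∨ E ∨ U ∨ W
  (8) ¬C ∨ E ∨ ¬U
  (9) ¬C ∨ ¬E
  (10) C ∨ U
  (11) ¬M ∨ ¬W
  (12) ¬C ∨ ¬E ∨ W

U = True, M = False, E = True, C = False, W = True

Unit clause (¬M) forces M = False.
Unit clause (W) forces W = True.
In (E ∨ ¬W) only E is left, so E = True.
In (¬C ∨ ¬E) only ¬C is left, so C = False.
In (C ∨ U) only U is left, so U = True.
All clauses satisfied.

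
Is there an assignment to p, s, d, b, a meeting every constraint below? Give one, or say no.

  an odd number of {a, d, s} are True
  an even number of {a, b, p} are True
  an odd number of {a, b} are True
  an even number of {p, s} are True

p: True, s: True, d: True, b: False, a: True

{a, d, s}: 3 true → odd ✓
{a, b, p}: 2 true → even ✓
{a, b}: 1 true → odd ✓
{p, s}: 2 true → even ✓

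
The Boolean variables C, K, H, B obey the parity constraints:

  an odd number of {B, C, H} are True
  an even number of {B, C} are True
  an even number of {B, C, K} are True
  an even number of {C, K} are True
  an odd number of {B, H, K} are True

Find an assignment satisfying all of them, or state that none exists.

C: False, K: False, H: True, B: False

{B, C, H}: 1 true → odd ✓
{B, C}: 0 true → even ✓
{B, C, K}: 0 true → even ✓
{C, K}: 0 true → even ✓
{B, H, K}: 1 true → odd ✓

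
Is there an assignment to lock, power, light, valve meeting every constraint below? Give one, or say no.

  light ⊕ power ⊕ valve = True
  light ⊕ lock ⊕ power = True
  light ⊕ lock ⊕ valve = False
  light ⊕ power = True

lock = False; power = True; light = False; valve = False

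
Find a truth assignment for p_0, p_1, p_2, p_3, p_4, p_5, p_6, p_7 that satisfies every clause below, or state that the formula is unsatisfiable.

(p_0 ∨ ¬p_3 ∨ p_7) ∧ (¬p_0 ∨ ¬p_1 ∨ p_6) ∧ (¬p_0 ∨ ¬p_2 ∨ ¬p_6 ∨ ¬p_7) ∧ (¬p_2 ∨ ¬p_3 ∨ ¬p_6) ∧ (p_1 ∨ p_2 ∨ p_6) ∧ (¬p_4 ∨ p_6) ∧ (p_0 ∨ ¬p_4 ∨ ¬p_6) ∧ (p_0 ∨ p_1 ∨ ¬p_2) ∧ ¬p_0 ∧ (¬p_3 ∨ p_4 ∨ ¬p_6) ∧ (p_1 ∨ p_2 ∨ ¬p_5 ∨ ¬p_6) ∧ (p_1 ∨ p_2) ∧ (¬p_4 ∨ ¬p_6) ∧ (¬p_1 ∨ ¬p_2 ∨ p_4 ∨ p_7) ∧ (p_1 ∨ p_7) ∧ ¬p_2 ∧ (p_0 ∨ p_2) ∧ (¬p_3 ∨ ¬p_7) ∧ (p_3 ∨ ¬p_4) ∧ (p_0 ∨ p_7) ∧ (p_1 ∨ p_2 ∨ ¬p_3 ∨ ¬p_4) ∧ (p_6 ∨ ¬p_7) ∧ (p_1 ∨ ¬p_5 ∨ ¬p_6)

Case p_0 = True:
  Clause (¬p_0) is falsified — contradiction.
Case p_0 = False:
  (¬p_2) forces p_2 = False.
  Clause (p_0 ∨ p_2) is falsified — contradiction.
Both cases fail, so the formula is unsatisfiable.

Unsatisfiable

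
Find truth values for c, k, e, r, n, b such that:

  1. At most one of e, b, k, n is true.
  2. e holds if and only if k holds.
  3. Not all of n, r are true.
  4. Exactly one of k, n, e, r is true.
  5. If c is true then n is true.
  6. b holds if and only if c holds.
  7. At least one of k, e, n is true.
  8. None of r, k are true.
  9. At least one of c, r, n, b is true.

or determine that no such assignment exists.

c: False, k: False, e: False, r: False, n: True, b: False

  (1) {e, b, k, n}: 1 true — at most one ✓
  (2) e=F, k=F — same ✓
  (3) {n, r}: 1/2 true — not all ✓
  (4) {k, n, e, r}: 1 true — exactly one ✓
  (5) c=F ⇒ n: vacuous ✓
  (6) b=F, c=F — same ✓
  (7) {k, e, n}: 1 true — at least one ✓
  (8) {r, k}: 0 true — none ✓
  (9) {c, r, n, b}: 1 true — at least one ✓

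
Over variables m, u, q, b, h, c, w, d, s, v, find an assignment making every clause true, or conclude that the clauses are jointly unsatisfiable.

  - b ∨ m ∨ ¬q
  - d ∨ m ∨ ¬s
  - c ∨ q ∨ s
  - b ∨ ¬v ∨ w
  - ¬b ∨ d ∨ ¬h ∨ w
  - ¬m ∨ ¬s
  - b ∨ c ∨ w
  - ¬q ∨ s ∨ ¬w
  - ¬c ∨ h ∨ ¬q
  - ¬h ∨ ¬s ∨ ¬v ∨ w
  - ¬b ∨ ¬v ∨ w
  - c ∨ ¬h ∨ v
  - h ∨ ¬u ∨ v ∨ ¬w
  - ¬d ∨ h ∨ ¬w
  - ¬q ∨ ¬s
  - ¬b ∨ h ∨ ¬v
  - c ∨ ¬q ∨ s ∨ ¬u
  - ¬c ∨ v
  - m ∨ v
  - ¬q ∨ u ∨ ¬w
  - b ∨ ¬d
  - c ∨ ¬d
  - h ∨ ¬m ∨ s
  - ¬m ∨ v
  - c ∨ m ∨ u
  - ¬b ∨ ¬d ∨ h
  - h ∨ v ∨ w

m: True, u: False, q: False, b: True, h: True, c: True, w: True, d: True, s: False, v: True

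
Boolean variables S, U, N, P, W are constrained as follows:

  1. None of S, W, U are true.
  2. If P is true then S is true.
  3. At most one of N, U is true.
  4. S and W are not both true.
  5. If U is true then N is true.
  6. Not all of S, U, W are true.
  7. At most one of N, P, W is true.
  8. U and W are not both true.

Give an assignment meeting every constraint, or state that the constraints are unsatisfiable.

S = False, U = False, N = False, P = False, W = False

  (1) {S, W, U}: 0 true — none ✓
  (2) P=F ⇒ S: vacuous ✓
  (3) {N, U}: 0 true — at most one ✓
  (4) S=F, W=F — not both ✓
  (5) U=F ⇒ N: vacuous ✓
  (6) {S, U, W}: 0/3 true — not all ✓
  (7) {N, P, W}: 0 true — at most one ✓
  (8) U=F, W=F — not both ✓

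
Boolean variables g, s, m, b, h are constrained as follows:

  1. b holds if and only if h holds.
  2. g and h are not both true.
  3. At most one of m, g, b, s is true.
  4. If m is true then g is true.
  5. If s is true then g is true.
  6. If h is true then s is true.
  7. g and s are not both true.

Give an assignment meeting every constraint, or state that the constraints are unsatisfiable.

g=T; s=F; m=F; b=F; h=F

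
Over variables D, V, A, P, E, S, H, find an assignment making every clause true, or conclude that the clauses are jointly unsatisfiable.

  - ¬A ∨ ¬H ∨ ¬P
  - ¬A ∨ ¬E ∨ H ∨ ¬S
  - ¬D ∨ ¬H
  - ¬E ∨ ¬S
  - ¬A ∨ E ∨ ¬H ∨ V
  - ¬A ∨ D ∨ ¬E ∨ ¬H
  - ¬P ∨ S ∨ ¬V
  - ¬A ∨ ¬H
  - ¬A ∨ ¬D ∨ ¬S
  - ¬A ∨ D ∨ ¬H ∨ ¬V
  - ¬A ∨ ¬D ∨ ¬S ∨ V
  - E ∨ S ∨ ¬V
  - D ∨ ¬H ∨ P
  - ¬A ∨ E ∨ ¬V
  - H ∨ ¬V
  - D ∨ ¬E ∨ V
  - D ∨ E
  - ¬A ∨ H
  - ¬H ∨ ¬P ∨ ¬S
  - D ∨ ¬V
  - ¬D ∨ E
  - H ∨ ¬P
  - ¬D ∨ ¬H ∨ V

D = True, V = False, A = False, P = False, E = True, S = False, H = False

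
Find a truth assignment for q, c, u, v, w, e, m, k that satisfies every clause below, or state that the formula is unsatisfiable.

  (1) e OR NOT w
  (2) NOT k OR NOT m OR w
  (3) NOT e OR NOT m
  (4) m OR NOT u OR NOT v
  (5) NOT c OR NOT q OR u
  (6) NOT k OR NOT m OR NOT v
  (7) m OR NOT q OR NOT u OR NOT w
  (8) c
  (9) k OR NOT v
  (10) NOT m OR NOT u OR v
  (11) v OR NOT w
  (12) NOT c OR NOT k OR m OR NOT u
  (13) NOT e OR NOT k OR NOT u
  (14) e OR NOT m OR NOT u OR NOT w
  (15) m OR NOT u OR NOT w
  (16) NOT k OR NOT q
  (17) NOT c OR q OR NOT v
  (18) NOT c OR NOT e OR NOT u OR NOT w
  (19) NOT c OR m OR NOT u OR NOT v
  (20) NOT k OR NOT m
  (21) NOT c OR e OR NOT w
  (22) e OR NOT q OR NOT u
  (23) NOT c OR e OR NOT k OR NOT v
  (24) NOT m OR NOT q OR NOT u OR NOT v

Unit clause (c) forces c = True.
Set q = False.
  then (NOT c OR q OR NOT v) forces v = False.
  then (v OR NOT w) forces w = False.
Set u = False.
Set e = False.
Set m = True.
  then (NOT k OR NOT m OR w) forces k = False.
All clauses satisfied.

q = False, c = True, u = False, v = False, w = False, e = False, m = True, k = False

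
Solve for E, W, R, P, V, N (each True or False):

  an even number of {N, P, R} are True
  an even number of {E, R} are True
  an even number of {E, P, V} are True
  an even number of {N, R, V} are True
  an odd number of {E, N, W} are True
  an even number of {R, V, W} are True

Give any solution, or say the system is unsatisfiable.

The formula is unsatisfiable.

Adding constraints 1, 3, 5, 6 mod 2: every variable appears an even number of times on the left, so the left side is 0.
But the right sides sum to 1 (mod 2). 0 ≠ 1 — the system is inconsistent.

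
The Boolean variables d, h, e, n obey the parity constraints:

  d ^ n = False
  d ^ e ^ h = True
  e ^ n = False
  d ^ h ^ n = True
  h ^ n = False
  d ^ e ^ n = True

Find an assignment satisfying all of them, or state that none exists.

d: True; h: True; e: True; n: True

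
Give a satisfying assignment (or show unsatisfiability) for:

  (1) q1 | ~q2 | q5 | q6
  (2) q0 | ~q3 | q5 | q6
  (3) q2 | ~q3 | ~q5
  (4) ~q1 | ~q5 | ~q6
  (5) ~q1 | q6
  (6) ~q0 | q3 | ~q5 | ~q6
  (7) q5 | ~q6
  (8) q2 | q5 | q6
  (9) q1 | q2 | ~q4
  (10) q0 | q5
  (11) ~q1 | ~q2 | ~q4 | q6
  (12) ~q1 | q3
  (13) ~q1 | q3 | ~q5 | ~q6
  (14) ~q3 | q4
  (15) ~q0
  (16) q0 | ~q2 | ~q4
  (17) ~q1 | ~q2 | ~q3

q0=F, q1=F, q2=F, q3=F, q4=F, q5=T, q6=F

Unit clause (~q0) forces q0 = False.
In (q0 | q5) only q5 is left, so q5 = True.
Set q1 = False.
Set q2 = False.
  then (q2 | ~q3 | ~q5) forces q3 = False.
  then (q1 | q2 | ~q4) forces q4 = False.
Set q6 = False.
All clauses satisfied.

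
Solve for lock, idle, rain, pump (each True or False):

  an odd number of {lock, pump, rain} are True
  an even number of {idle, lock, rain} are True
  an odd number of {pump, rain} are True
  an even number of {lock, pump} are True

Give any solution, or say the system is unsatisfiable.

lock: False, idle: True, rain: True, pump: False

{lock, pump, rain}: 1 true → odd ✓
{idle, lock, rain}: 2 true → even ✓
{pump, rain}: 1 true → odd ✓
{lock, pump}: 0 true → even ✓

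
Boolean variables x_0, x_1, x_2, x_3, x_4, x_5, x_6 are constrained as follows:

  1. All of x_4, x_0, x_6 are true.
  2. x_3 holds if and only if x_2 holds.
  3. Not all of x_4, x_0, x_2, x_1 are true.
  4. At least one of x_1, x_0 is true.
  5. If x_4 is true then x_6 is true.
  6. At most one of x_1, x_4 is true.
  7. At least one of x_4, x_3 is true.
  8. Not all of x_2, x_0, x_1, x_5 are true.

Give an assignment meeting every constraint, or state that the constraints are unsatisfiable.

x_0: True; x_1: False; x_2: True; x_3: True; x_4: True; x_5: True; x_6: True

  (1) {x_4, x_0, x_6}: all 3 true ✓
  (2) x_3=T, x_2=T — same ✓
  (3) {x_4, x_0, x_2, x_1}: 3/4 true — not all ✓
  (4) {x_1, x_0}: 1 true — at least one ✓
  (5) x_4=T ⇒ x_6: T ✓
  (6) {x_1, x_4}: 1 true — at most one ✓
  (7) {x_4, x_3}: 2 true — at least one ✓
  (8) {x_2, x_0, x_1, x_5}: 3/4 true — not all ✓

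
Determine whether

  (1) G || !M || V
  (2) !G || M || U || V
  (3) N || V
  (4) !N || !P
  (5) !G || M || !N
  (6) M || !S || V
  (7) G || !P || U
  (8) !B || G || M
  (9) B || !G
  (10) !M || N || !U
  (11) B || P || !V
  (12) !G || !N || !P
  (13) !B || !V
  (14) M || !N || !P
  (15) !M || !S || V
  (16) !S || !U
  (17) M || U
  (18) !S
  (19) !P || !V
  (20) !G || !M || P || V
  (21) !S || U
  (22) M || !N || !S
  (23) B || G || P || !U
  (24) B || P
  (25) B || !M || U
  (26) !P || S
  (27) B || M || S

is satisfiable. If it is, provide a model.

Case S = True:
  Clause (!S) is falsified — contradiction.
Case S = False:
  (!P || S) forces P = False.
  (B || P) forces B = True.
  (!B || !V) forces V = False.
  (N || V) forces N = True.
  If M = True:
    (G || !M || V) forces G = True.
    clause (!G || !M || P || V) is falsified.
  If M = False:
    (!G || M || !N) forces G = False.
    clause (!B || G || M) is falsified.
  Every sub-case reaches a contradiction.
Both cases fail, so the formula is unsatisfiable.

No satisfying assignment exists.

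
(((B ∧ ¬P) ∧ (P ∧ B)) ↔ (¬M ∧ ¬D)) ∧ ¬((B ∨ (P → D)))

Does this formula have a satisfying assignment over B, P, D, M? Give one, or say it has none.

B: False, P: True, D: False, M: True

  ((B ∧ ¬P) ∧ (P ∧ B)) ↔ (¬M ∧ ¬D) = True
    (B ∧ ¬P) ∧ (P ∧ B) = False
      B ∧ ¬P = False
        ¬P = False
      P ∧ B = False
    ¬M ∧ ¬D = False
      ¬M = False
      ¬D = True
  ¬((B ∨ (P → D))) = True
    B ∨ (P → D) = False
      P → D = False
Both conjuncts True, so the formula holds.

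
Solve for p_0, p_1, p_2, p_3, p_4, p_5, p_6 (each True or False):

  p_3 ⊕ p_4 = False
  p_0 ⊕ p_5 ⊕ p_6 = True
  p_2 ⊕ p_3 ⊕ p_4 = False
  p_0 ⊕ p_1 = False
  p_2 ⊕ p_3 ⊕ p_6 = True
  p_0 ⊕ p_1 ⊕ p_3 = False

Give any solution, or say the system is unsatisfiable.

p_0 = False, p_1 = False, p_2 = False, p_3 = False, p_4 = False, p_5 = False, p_6 = True

p_3 ⊕ p_4 = F ⊕ F = False ✓
p_0 ⊕ p_5 ⊕ p_6 = F ⊕ F ⊕ T = True ✓
p_2 ⊕ p_3 ⊕ p_4 = F ⊕ F ⊕ F = False ✓
p_0 ⊕ p_1 = F ⊕ F = False ✓
p_2 ⊕ p_3 ⊕ p_6 = F ⊕ F ⊕ T = True ✓
p_0 ⊕ p_1 ⊕ p_3 = F ⊕ F ⊕ F = False ✓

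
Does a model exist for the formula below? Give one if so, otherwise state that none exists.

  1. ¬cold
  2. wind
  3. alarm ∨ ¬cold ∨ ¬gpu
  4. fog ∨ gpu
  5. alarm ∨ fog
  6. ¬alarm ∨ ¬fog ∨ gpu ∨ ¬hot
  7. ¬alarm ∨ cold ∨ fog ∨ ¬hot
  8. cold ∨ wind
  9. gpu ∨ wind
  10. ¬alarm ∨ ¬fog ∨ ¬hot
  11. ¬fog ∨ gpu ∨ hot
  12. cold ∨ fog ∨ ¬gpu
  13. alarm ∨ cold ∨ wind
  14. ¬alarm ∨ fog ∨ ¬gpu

gpu = True, wind = True, fog = True, alarm = False, cold = False, hot = True

Unit clause (¬cold) forces cold = False.
Unit clause (wind) forces wind = True.
Set gpu = True.
  then (cold ∨ fog ∨ ¬gpu) forces fog = True.
Set alarm = False.
Set hot = True.
All clauses satisfied.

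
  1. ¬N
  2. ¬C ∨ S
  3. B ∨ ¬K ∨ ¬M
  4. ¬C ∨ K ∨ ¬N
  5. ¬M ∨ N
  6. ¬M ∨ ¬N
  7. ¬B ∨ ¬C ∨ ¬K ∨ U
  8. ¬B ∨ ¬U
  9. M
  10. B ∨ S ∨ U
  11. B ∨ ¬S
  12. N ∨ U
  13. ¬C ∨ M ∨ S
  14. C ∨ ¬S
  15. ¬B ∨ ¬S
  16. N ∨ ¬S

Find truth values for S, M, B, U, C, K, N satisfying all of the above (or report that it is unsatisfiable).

Case M = True:
  (¬N) forces N = False.
  Clause (¬M ∨ N) is falsified — contradiction.
Case M = False:
  Clause (M) is falsified — contradiction.
Both cases fail, so the formula is unsatisfiable.

The formula is unsatisfiable.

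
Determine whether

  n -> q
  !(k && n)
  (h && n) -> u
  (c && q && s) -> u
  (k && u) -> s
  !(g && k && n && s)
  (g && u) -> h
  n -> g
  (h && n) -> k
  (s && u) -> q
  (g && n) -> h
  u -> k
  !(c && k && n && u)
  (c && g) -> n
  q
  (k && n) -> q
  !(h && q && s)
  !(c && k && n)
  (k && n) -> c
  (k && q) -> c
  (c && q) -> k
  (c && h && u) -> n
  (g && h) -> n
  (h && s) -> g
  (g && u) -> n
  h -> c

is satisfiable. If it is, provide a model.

Unit clause (q) forces q = True.
Set k = True.
  then (!k || !n) forces n = False.
  then (c || !k || !q) forces c = True.
  then (!c || !g || n) forces g = False.
Set s = False.
  then (!k || s || !u) forces u = False.
Set h = False.
All clauses satisfied.

k: True, s: False, u: False, n: False, q: True, h: False, g: False, c: True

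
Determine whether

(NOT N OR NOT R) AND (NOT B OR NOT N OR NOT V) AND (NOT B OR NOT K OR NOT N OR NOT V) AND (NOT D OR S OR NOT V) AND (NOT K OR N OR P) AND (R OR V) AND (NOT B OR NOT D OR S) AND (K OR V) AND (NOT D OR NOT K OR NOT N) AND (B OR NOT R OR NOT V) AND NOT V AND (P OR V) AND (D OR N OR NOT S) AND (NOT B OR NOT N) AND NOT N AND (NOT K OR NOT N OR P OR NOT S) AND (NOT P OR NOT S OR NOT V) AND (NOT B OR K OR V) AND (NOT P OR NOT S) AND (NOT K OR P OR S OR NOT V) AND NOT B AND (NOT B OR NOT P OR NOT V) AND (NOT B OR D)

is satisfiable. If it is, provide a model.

R: True, K: True, D: False, V: False, S: False, P: True, N: False, B: False

Unit clause (NOT V) forces V = False.
In (P OR V) only P is left, so P = True.
Unit clause (NOT N) forces N = False.
In (NOT P OR NOT S) only NOT S is left, so S = False.
Unit clause (NOT B) forces B = False.
In (R OR V) only R is left, so R = True.
In (K OR V) only K is left, so K = True.
Set D = False.
All clauses satisfied.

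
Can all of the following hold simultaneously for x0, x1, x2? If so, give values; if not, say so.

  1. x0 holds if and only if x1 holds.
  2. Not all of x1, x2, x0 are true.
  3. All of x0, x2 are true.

Case x2 = True:
  (3) forces x0 = True.
  (1) with x0=T forces x1 = True.
  Constraint (2) is violated (x1=T, x2=T, x0=T) — contradiction.
Case x2 = False:
  Constraint (3) is violated (x2=F) — contradiction.
Both cases fail — unsatisfiable.

The formula is unsatisfiable.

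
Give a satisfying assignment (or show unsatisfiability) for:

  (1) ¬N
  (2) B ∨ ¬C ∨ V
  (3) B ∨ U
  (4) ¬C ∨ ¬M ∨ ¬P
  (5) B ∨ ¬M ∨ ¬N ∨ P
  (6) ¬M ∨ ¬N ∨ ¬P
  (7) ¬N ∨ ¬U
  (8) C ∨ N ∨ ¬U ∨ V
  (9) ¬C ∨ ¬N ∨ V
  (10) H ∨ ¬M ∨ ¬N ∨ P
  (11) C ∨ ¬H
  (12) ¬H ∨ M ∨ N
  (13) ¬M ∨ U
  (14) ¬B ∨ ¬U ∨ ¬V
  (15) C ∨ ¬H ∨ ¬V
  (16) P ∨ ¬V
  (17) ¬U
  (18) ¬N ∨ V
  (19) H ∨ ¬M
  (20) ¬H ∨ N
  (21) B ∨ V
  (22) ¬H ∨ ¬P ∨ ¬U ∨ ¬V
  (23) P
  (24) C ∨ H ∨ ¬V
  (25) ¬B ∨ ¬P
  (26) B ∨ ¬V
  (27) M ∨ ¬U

Case P = True:
  (¬N) forces N = False.
  (¬U) forces U = False.
  (B ∨ U) forces B = True.
  Clause (¬B ∨ ¬P) is falsified — contradiction.
Case P = False:
  Clause (P) is falsified — contradiction.
Both cases fail, so the formula is unsatisfiable.

Unsatisfiable — no assignment works.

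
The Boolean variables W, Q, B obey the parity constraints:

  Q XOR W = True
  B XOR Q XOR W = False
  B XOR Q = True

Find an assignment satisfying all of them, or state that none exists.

W = True, Q = False, B = True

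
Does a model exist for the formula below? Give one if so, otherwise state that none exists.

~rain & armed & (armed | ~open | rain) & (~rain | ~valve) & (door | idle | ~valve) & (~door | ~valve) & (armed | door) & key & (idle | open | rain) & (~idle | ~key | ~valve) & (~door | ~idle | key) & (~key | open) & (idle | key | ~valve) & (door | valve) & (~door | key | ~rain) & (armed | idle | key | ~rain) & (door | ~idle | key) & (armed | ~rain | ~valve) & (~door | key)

rain = False, door = True, open = True, valve = False, armed = True, key = True, idle = False

Unit clause (~rain) forces rain = False.
Unit clause (armed) forces armed = True.
Unit clause (key) forces key = True.
In (~key | open) only open is left, so open = True.
Set door = True.
  then (~door | ~valve) forces valve = False.
Set idle = False.
All clauses satisfied.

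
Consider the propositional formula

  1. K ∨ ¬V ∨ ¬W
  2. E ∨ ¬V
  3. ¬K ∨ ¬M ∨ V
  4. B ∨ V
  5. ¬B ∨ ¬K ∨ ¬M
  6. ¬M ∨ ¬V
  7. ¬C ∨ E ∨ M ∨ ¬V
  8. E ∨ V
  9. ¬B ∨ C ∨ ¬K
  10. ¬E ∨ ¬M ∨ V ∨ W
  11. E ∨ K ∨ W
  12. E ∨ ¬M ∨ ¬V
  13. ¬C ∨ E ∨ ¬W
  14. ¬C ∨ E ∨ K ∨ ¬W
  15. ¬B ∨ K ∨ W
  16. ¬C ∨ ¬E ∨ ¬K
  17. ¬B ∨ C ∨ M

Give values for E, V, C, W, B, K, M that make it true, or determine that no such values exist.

E=T; V=T; C=F; W=F; B=F; K=T; M=F

Try E = False:
  (E ∨ ¬V) forces V = False.
  clause (E ∨ V) is falsified — backtrack.
So E = True.
Set V = True.
  then (¬M ∨ ¬V) forces M = False.
Set C = False.
  then (¬B ∨ C ∨ M) forces B = False.
Set W = False.
Set K = True.
All clauses satisfied.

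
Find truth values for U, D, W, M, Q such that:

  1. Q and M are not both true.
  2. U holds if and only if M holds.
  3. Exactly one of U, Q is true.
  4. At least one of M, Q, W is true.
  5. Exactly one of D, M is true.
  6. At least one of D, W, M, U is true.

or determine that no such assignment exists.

U = True, D = False, W = True, M = True, Q = False

  (1) Q=F, M=T — not both ✓
  (2) U=T, M=T — same ✓
  (3) {U, Q}: 1 true — exactly one ✓
  (4) {M, Q, W}: 2 true — at least one ✓
  (5) {D, M}: 1 true — exactly one ✓
  (6) {D, W, M, U}: 3 true — at least one ✓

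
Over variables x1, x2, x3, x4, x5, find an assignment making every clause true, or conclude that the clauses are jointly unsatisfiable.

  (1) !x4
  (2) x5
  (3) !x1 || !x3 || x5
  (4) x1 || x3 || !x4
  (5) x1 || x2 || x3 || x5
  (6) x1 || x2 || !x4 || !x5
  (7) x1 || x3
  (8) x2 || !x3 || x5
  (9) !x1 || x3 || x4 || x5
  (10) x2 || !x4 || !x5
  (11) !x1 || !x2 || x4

Unit clause (!x4) forces x4 = False.
Unit clause (x5) forces x5 = True.
Set x1 = True.
  then (!x1 || !x2 || x4) forces x2 = False.
Set x3 = False.
All clauses satisfied.

x1=T, x2=F, x3=F, x4=F, x5=T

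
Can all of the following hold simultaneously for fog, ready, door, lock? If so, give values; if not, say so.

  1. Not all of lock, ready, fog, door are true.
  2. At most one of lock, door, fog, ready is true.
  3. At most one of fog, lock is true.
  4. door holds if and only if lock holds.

fog=F; ready=T; door=F; lock=F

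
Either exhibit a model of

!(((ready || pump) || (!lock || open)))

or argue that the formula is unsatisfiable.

pump = False; ready = False; open = False; lock = True

  !(((ready || pump) || (!lock || open))) = True
    (ready || pump) || (!lock || open) = False
      ready || pump = False
      !lock || open = False
        !lock = False
The formula evaluates to True.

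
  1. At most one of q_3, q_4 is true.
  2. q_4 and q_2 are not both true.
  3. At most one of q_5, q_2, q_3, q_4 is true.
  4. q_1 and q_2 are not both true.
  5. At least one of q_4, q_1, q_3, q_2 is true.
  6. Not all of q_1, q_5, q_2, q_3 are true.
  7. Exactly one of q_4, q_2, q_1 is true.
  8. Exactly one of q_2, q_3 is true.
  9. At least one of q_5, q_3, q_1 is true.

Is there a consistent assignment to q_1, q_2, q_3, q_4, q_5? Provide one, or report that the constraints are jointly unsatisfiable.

q_1: True, q_2: False, q_3: True, q_4: False, q_5: False

  (1) {q_3, q_4}: 1 true — at most one ✓
  (2) q_4=F, q_2=F — not both ✓
  (3) {q_5, q_2, q_3, q_4}: 1 true — at most one ✓
  (4) q_1=T, q_2=F — not both ✓
  (5) {q_4, q_1, q_3, q_2}: 2 true — at least one ✓
  (6) {q_1, q_5, q_2, q_3}: 2/4 true — not all ✓
  (7) {q_4, q_2, q_1}: 1 true — exactly one ✓
  (8) {q_2, q_3}: 1 true — exactly one ✓
  (9) {q_5, q_3, q_1}: 2 true — at least one ✓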